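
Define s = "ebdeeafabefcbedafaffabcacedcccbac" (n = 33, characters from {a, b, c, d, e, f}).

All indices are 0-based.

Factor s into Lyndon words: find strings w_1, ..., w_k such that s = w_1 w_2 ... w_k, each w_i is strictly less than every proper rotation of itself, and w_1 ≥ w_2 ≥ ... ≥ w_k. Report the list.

emit factor 1: 'e' (i=0, period=1)
emit factor 2: 'bdee' (i=1, period=4)
emit factor 3: 'af' (i=5, period=2)
emit factor 4: 'abefcbedafaff' (i=7, period=13)
emit factor 5: 'abcacedcccbac' (i=20, period=13)

["e", "bdee", "af", "abefcbedafaff", "abcacedcccbac"]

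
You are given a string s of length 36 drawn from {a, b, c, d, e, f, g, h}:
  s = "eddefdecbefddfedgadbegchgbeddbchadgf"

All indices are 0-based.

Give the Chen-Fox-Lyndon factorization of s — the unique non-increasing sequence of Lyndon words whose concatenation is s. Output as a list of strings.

["e", "ddefde", "c", "befddfedg", "adbegchgbeddbchadgf"]

emit factor 1: 'e' (i=0, period=1)
emit factor 2: 'ddefde' (i=1, period=6)
emit factor 3: 'c' (i=7, period=1)
emit factor 4: 'befddfedg' (i=8, period=9)
emit factor 5: 'adbegchgbeddbchadgf' (i=17, period=19)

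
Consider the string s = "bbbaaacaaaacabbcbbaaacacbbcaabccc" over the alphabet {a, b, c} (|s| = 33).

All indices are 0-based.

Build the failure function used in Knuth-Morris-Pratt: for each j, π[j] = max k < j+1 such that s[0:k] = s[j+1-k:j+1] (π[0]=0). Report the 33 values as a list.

[0, 1, 2, 0, 0, 0, 0, 0, 0, 0, 0, 0, 0, 1, 2, 0, 1, 2, 0, 0, 0, 0, 0, 0, 1, 2, 0, 0, 0, 1, 0, 0, 0]

π[0] = 0
j=1 s[j]='b': π[1]=1 (border 'b')
j=2 s[j]='b': π[2]=2 (border 'bb')
j=3 s[j]='a': k: 2→1→0; π[3]=0 (border '')
j=4 s[j]='a': π[4]=0 (border '')
j=5 s[j]='a': π[5]=0 (border '')
j=6 s[j]='c': π[6]=0 (border '')
j=7 s[j]='a': π[7]=0 (border '')
j=8 s[j]='a': π[8]=0 (border '')
j=9 s[j]='a': π[9]=0 (border '')
j=10 s[j]='a': π[10]=0 (border '')
j=11 s[j]='c': π[11]=0 (border '')
j=12 s[j]='a': π[12]=0 (border '')
j=13 s[j]='b': π[13]=1 (border 'b')
j=14 s[j]='b': π[14]=2 (border 'bb')
j=15 s[j]='c': k: 2→1→0; π[15]=0 (border '')
j=16 s[j]='b': π[16]=1 (border 'b')
j=17 s[j]='b': π[17]=2 (border 'bb')
j=18 s[j]='a': k: 2→1→0; π[18]=0 (border '')
j=19 s[j]='a': π[19]=0 (border '')
j=20 s[j]='a': π[20]=0 (border '')
j=21 s[j]='c': π[21]=0 (border '')
j=22 s[j]='a': π[22]=0 (border '')
j=23 s[j]='c': π[23]=0 (border '')
j=24 s[j]='b': π[24]=1 (border 'b')
j=25 s[j]='b': π[25]=2 (border 'bb')
j=26 s[j]='c': k: 2→1→0; π[26]=0 (border '')
j=27 s[j]='a': π[27]=0 (border '')
j=28 s[j]='a': π[28]=0 (border '')
j=29 s[j]='b': π[29]=1 (border 'b')
j=30 s[j]='c': k: 1→0; π[30]=0 (border '')
j=31 s[j]='c': π[31]=0 (border '')
j=32 s[j]='c': π[32]=0 (border '')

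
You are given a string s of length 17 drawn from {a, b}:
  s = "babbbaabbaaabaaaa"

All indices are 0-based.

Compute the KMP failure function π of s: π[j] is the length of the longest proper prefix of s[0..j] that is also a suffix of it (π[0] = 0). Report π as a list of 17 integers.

[0, 0, 1, 1, 1, 2, 0, 1, 1, 2, 0, 0, 1, 2, 0, 0, 0]

π[0] = 0
j=1 s[j]='a': π[1]=0 (border '')
j=2 s[j]='b': π[2]=1 (border 'b')
j=3 s[j]='b': k: 1→0; π[3]=1 (border 'b')
j=4 s[j]='b': k: 1→0; π[4]=1 (border 'b')
j=5 s[j]='a': π[5]=2 (border 'ba')
j=6 s[j]='a': k: 2→0; π[6]=0 (border '')
j=7 s[j]='b': π[7]=1 (border 'b')
j=8 s[j]='b': k: 1→0; π[8]=1 (border 'b')
j=9 s[j]='a': π[9]=2 (border 'ba')
j=10 s[j]='a': k: 2→0; π[10]=0 (border '')
j=11 s[j]='a': π[11]=0 (border '')
j=12 s[j]='b': π[12]=1 (border 'b')
j=13 s[j]='a': π[13]=2 (border 'ba')
j=14 s[j]='a': k: 2→0; π[14]=0 (border '')
j=15 s[j]='a': π[15]=0 (border '')
j=16 s[j]='a': π[16]=0 (border '')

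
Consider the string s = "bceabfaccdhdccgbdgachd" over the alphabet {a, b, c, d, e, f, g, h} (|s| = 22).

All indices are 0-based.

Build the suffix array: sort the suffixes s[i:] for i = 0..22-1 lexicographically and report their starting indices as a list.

rank | idx | suffix
   0 |   3 | abfaccdhdccgbdgachd
   1 |   6 | accdhdccgbdgachd
   2 |  18 | achd
   3 |   0 | bceabfaccdhdccgbdgachd
   4 |  15 | bdgachd
   5 |   4 | bfaccdhdccgbdgachd
   6 |   7 | ccdhdccgbdgachd
   7 |  12 | ccgbdgachd
   8 |   8 | cdhdccgbdgachd
   9 |   1 | ceabfaccdhdccgbdgachd
  10 |  13 | cgbdgachd
  11 |  19 | chd
  12 |  21 | d
  13 |  11 | dccgbdgachd
  14 |  16 | dgachd
  15 |   9 | dhdccgbdgachd
  16 |   2 | eabfaccdhdccgbdgachd
  17 |   5 | faccdhdccgbdgachd
  18 |  17 | gachd
  19 |  14 | gbdgachd
  20 |  20 | hd
  21 |  10 | hdccgbdgachd

[3, 6, 18, 0, 15, 4, 7, 12, 8, 1, 13, 19, 21, 11, 16, 9, 2, 5, 17, 14, 20, 10]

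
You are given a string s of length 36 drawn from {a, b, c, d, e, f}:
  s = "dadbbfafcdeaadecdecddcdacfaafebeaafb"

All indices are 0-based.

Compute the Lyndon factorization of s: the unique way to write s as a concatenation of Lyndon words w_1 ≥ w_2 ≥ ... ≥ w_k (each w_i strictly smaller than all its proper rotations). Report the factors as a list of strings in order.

["d", "adbbfafcde", "aadecdecddcdacfaafebeaafb"]

emit factor 1: 'd' (i=0, period=1)
emit factor 2: 'adbbfafcde' (i=1, period=10)
emit factor 3: 'aadecdecddcdacfaafebeaafb' (i=11, period=25)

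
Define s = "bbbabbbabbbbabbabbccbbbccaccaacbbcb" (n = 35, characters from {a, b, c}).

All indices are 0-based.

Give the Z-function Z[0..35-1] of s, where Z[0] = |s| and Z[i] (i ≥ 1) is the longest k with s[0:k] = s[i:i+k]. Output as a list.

Z[0]=35
i=1: fresh scan; Z[1]=2 scan→box=[1,3)
i=2: min(r-i=1, Z[1]=2)=1; Z[2]=1
i=3: fresh scan; Z[3]=0
i=4: fresh scan; Z[4]=7 scan→box=[4,11)
i=5: min(r-i=6, Z[1]=2)=2; Z[5]=2
i=6: min(r-i=5, Z[2]=1)=1; Z[6]=1
i=7: min(r-i=4, Z[3]=0)=0; Z[7]=0
i=8: min(r-i=3, Z[4]=7)=3; Z[8]=3
i=9: min(r-i=2, Z[5]=2)=2; Z[9]=6 scan→box=[9,15)
i=10: min(r-i=5, Z[1]=2)=2; Z[10]=2
i=11: min(r-i=4, Z[2]=1)=1; Z[11]=1
i=12: min(r-i=3, Z[3]=0)=0; Z[12]=0
i=13: min(r-i=2, Z[4]=7)=2; Z[13]=2
i=14: min(r-i=1, Z[5]=2)=1; Z[14]=1
i=15: fresh scan; Z[15]=0
i=16: fresh scan; Z[16]=2 scan→box=[16,18)
i=17: min(r-i=1, Z[1]=2)=1; Z[17]=1
i=18: fresh scan; Z[18]=0
i=19: fresh scan; Z[19]=0
i=20: fresh scan; Z[20]=3 scan→box=[20,23)
i=21: min(r-i=2, Z[1]=2)=2; Z[21]=2
i=22: min(r-i=1, Z[2]=1)=1; Z[22]=1
i=23: fresh scan; Z[23]=0
i=24: fresh scan; Z[24]=0
i=25: fresh scan; Z[25]=0
i=26: fresh scan; Z[26]=0
i=27: fresh scan; Z[27]=0
i=28: fresh scan; Z[28]=0
i=29: fresh scan; Z[29]=0
i=30: fresh scan; Z[30]=0
i=31: fresh scan; Z[31]=2 scan→box=[31,33)
i=32: min(r-i=1, Z[1]=2)=1; Z[32]=1
i=33: fresh scan; Z[33]=0
i=34: fresh scan; Z[34]=1 scan→box=[34,35)

[35, 2, 1, 0, 7, 2, 1, 0, 3, 6, 2, 1, 0, 2, 1, 0, 2, 1, 0, 0, 3, 2, 1, 0, 0, 0, 0, 0, 0, 0, 0, 2, 1, 0, 1]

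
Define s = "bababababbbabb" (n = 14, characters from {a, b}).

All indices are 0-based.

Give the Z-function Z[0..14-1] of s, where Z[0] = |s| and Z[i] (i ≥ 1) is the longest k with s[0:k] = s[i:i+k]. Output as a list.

[14, 0, 7, 0, 5, 0, 3, 0, 1, 1, 3, 0, 1, 1]

Z[0]=14
i=1: fresh scan; Z[1]=0
i=2: fresh scan; Z[2]=7 scan→box=[2,9)
i=3: min(r-i=6, Z[1]=0)=0; Z[3]=0
i=4: min(r-i=5, Z[2]=7)=5; Z[4]=5
i=5: min(r-i=4, Z[3]=0)=0; Z[5]=0
i=6: min(r-i=3, Z[4]=5)=3; Z[6]=3
i=7: min(r-i=2, Z[5]=0)=0; Z[7]=0
i=8: min(r-i=1, Z[6]=3)=1; Z[8]=1
i=9: fresh scan; Z[9]=1 scan→box=[9,10)
i=10: fresh scan; Z[10]=3 scan→box=[10,13)
i=11: min(r-i=2, Z[1]=0)=0; Z[11]=0
i=12: min(r-i=1, Z[2]=7)=1; Z[12]=1
i=13: fresh scan; Z[13]=1 scan→box=[13,14)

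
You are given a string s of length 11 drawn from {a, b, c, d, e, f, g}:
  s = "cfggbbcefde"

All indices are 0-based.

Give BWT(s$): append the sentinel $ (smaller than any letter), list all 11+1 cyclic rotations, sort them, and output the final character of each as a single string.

rank  rotation      last
    0  $cfggbbcefde  e
    1  bbcefde$cfgg  g
    2  bcefde$cfggb  b
    3  cefde$cfggbb  b
    4  cfggbbcefde$  $
    5  de$cfggbbcef  f
    6  e$cfggbbcefd  d
    7  efde$cfggbbc  c
    8  fde$cfggbbce  e
    9  fggbbcefde$c  c
   10  gbbcefde$cfg  g
   11  ggbbcefde$cf  f

egbb$fdcecgf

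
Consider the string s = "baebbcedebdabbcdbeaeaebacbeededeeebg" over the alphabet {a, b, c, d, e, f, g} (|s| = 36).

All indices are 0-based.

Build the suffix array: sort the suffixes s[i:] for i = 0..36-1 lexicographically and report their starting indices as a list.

rank | idx | suffix
   0 |  11 | abbcdbeaeaebacbeededeeebg
   1 |  23 | acbeededeeebg
   2 |  18 | aeaebacbeededeeebg
   3 |  20 | aebacbeededeeebg
   4 |   1 | aebbcedebdabbcdbeaeaebacbeededeeebg
   5 |  22 | bacbeededeeebg
   6 |   0 | baebbcedebdabbcdbeaeaebacbeededeeebg
   7 |  12 | bbcdbeaeaebacbeededeeebg
   8 |   3 | bbcedebdabbcdbeaeaebacbeededeeebg
   9 |  13 | bcdbeaeaebacbeededeeebg
  10 |   4 | bcedebdabbcdbeaeaebacbeededeeebg
  11 |   9 | bdabbcdbeaeaebacbeededeeebg
  12 |  16 | beaeaebacbeededeeebg
  13 |  25 | beededeeebg
  14 |  34 | bg
  15 |  24 | cbeededeeebg
  16 |  14 | cdbeaeaebacbeededeeebg
  17 |   5 | cedebdabbcdbeaeaebacbeededeeebg
  18 |  10 | dabbcdbeaeaebacbeededeeebg
  19 |  15 | dbeaeaebacbeededeeebg
  20 |   7 | debdabbcdbeaeaebacbeededeeebg
  21 |  28 | dedeeebg
  22 |  30 | deeebg
  23 |  17 | eaeaebacbeededeeebg
  24 |  19 | eaebacbeededeeebg
  25 |  21 | ebacbeededeeebg
  26 |   2 | ebbcedebdabbcdbeaeaebacbeededeeebg
  27 |   8 | ebdabbcdbeaeaebacbeededeeebg
  28 |  33 | ebg
  29 |   6 | edebdabbcdbeaeaebacbeededeeebg
  30 |  27 | ededeeebg
  31 |  29 | edeeebg
  32 |  32 | eebg
  33 |  26 | eededeeebg
  34 |  31 | eeebg
  35 |  35 | g

[11, 23, 18, 20, 1, 22, 0, 12, 3, 13, 4, 9, 16, 25, 34, 24, 14, 5, 10, 15, 7, 28, 30, 17, 19, 21, 2, 8, 33, 6, 27, 29, 32, 26, 31, 35]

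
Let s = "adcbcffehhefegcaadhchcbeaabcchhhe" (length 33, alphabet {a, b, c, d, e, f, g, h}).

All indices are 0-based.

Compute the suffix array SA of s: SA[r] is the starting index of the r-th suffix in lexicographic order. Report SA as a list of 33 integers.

[24, 15, 25, 0, 16, 26, 3, 22, 14, 2, 21, 27, 4, 19, 28, 1, 17, 32, 23, 10, 12, 7, 11, 6, 5, 13, 20, 18, 31, 9, 30, 8, 29]

sorted suffixes:
  #0 SA[0]=24  'aabcchhhe'
  #1 SA[1]=15  'aadhchcbeaabcchhhe'
  #2 SA[2]=25  'abcchhhe'
  #3 SA[3]=0  'adcbcffehhefegcaadhchcbeaabcchhhe'
  #4 SA[4]=16  'adhchcbeaabcchhhe'
  #5 SA[5]=26  'bcchhhe'
  #6 SA[6]=3  'bcffehhefegcaadhchcbeaabcchhhe'
  #7 SA[7]=22  'beaabcchhhe'
  #8 SA[8]=14  'caadhchcbeaabcchhhe'
  #9 SA[9]=2  'cbcffehhefegcaadhchcbeaabcchhhe'
  #10 SA[10]=21  'cbeaabcchhhe'
  #11 SA[11]=27  'cchhhe'
  #12 SA[12]=4  'cffehhefegcaadhchcbeaabcchhhe'
  #13 SA[13]=19  'chcbeaabcchhhe'
  #14 SA[14]=28  'chhhe'
  #15 SA[15]=1  'dcbcffehhefegcaadhchcbeaabcchhhe'
  #16 SA[16]=17  'dhchcbeaabcchhhe'
  #17 SA[17]=32  'e'
  #18 SA[18]=23  'eaabcchhhe'
  #19 SA[19]=10  'efegcaadhchcbeaabcchhhe'
  #20 SA[20]=12  'egcaadhchcbeaabcchhhe'
  #21 SA[21]=7  'ehhefegcaadhchcbeaabcchhhe'
  #22 SA[22]=11  'fegcaadhchcbeaabcchhhe'
  #23 SA[23]=6  'fehhefegcaadhchcbeaabcchhhe'
  #24 SA[24]=5  'ffehhefegcaadhchcbeaabcchhhe'
  #25 SA[25]=13  'gcaadhchcbeaabcchhhe'
  #26 SA[26]=20  'hcbeaabcchhhe'
  #27 SA[27]=18  'hchcbeaabcchhhe'
  #28 SA[28]=31  'he'
  #29 SA[29]=9  'hefegcaadhchcbeaabcchhhe'
  #30 SA[30]=30  'hhe'
  #31 SA[31]=8  'hhefegcaadhchcbeaabcchhhe'
  #32 SA[32]=29  'hhhe'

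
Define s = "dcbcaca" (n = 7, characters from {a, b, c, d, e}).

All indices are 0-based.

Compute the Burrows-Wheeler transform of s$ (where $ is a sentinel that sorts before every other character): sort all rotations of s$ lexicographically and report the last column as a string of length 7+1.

acccabd$

rank  rotation  last
    0  $dcbcaca  a
    1  a$dcbcac  c
    2  aca$dcbc  c
    3  bcaca$dc  c
    4  ca$dcbca  a
    5  caca$dcb  b
    6  cbcaca$d  d
    7  dcbcaca$  $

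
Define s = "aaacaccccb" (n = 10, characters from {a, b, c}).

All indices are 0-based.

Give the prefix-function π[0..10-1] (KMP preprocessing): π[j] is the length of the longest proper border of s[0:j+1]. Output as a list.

[0, 1, 2, 0, 1, 0, 0, 0, 0, 0]

π[0] = 0
j=1 s[j]='a': π[1]=1 (border 'a')
j=2 s[j]='a': π[2]=2 (border 'aa')
j=3 s[j]='c': k: 2→1→0; π[3]=0 (border '')
j=4 s[j]='a': π[4]=1 (border 'a')
j=5 s[j]='c': k: 1→0; π[5]=0 (border '')
j=6 s[j]='c': π[6]=0 (border '')
j=7 s[j]='c': π[7]=0 (border '')
j=8 s[j]='c': π[8]=0 (border '')
j=9 s[j]='b': π[9]=0 (border '')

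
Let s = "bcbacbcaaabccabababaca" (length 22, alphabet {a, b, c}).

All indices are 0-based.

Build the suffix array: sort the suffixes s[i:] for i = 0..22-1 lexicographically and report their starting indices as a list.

rank | idx | suffix
   0 |  21 | a
   1 |   7 | aaabccabababaca
   2 |   8 | aabccabababaca
   3 |  13 | abababaca
   4 |  15 | ababaca
   5 |  17 | abaca
   6 |   9 | abccabababaca
   7 |  19 | aca
   8 |   3 | acbcaaabccabababaca
   9 |  14 | bababaca
  10 |  16 | babaca
  11 |  18 | baca
  12 |   2 | bacbcaaabccabababaca
  13 |   5 | bcaaabccabababaca
  14 |   0 | bcbacbcaaabccabababaca
  15 |  10 | bccabababaca
  16 |  20 | ca
  17 |   6 | caaabccabababaca
  18 |  12 | cabababaca
  19 |   1 | cbacbcaaabccabababaca
  20 |   4 | cbcaaabccabababaca
  21 |  11 | ccabababaca

[21, 7, 8, 13, 15, 17, 9, 19, 3, 14, 16, 18, 2, 5, 0, 10, 20, 6, 12, 1, 4, 11]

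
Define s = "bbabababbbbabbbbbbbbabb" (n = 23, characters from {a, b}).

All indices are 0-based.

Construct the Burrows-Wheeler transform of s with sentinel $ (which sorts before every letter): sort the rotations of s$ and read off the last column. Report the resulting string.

rank  rotation                  last
    0  $bbabababbbbabbbbbbbbabb  b
    1  abababbbbabbbbbbbbabb$bb  b
    2  ababbbbabbbbbbbbabb$bbab  b
    3  abb$bbabababbbbabbbbbbbb  b
    4  abbbbabbbbbbbbabb$bbabab  b
    5  abbbbbbbbabb$bbabababbbb  b
    6  b$bbabababbbbabbbbbbbbab  b
    7  babababbbbabbbbbbbbabb$b  b
    8  bababbbbabbbbbbbbabb$bba  a
    9  babb$bbabababbbbabbbbbbb  b
   10  babbbbabbbbbbbbabb$bbaba  a
   11  babbbbbbbbabb$bbabababbb  b
   12  bb$bbabababbbbabbbbbbbba  a
   13  bbabababbbbabbbbbbbbabb$  $
   14  bbabb$bbabababbbbabbbbbb  b
   15  bbabbbbbbbbabb$bbabababb  b
   16  bbbabb$bbabababbbbabbbbb  b
   17  bbbabbbbbbbbabb$bbababab  b
   18  bbbbabb$bbabababbbbabbbb  b
   19  bbbbabbbbbbbbabb$bbababa  a
   20  bbbbbabb$bbabababbbbabbb  b
   21  bbbbbbabb$bbabababbbbabb  b
   22  bbbbbbbabb$bbabababbbbab  b
   23  bbbbbbbbabb$bbabababbbba  a

bbbbbbbbababa$bbbbbabbba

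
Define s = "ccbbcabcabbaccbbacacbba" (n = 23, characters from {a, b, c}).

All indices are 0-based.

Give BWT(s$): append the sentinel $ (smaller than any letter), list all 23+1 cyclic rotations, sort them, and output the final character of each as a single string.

rank  rotation                  last
    0  $ccbbcabcabbaccbbacacbba  a
    1  a$ccbbcabcabbaccbbacacbb  b
    2  abbaccbbacacbba$ccbbcabc  c
    3  abcabbaccbbacacbba$ccbbc  c
    4  acacbba$ccbbcabcabbaccbb  b
    5  acbba$ccbbcabcabbaccbbac  c
    6  accbbacacbba$ccbbcabcabb  b
    7  ba$ccbbcabcabbaccbbacacb  b
    8  bacacbba$ccbbcabcabbaccb  b
    9  baccbbacacbba$ccbbcabcab  b
   10  bba$ccbbcabcabbaccbbacac  c
   11  bbacacbba$ccbbcabcabbacc  c
   12  bbaccbbacacbba$ccbbcabca  a
   13  bbcabcabbaccbbacacbba$cc  c
   14  bcabbaccbbacacbba$ccbbca  a
   15  bcabcabbaccbbacacbba$ccb  b
   16  cabbaccbbacacbba$ccbbcab  b
   17  cabcabbaccbbacacbba$ccbb  b
   18  cacbba$ccbbcabcabbaccbba  a
   19  cbba$ccbbcabcabbaccbbaca  a
   20  cbbacacbba$ccbbcabcabbac  c
   21  cbbcabcabbaccbbacacbba$c  c
   22  ccbbacacbba$ccbbcabcabba  a
   23  ccbbcabcabbaccbbacacbba$  $

abccbcbbbbccacabbbaacca$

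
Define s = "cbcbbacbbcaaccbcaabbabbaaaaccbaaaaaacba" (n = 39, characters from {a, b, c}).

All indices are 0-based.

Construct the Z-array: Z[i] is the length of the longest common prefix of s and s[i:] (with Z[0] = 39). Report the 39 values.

Z[0]=39
i=1: fresh scan; Z[1]=0
i=2: fresh scan; Z[2]=2 grow→box=[2,4)
i=3: min(r-i=1, Z[1]=0)=0; Z[3]=0
i=4: fresh scan; Z[4]=0
i=5: fresh scan; Z[5]=0
i=6: fresh scan; Z[6]=2 grow→box=[6,8)
i=7: min(r-i=1, Z[1]=0)=0; Z[7]=0
i=8: fresh scan; Z[8]=0
i=9: fresh scan; Z[9]=1 grow→box=[9,10)
i=10: fresh scan; Z[10]=0
i=11: fresh scan; Z[11]=0
i=12: fresh scan; Z[12]=1 grow→box=[12,13)
i=13: fresh scan; Z[13]=3 grow→box=[13,16)
i=14: min(r-i=2, Z[1]=0)=0; Z[14]=0
i=15: min(r-i=1, Z[2]=2)=1; Z[15]=1
i=16: fresh scan; Z[16]=0
i=17: fresh scan; Z[17]=0
i=18: fresh scan; Z[18]=0
i=19: fresh scan; Z[19]=0
i=20: fresh scan; Z[20]=0
i=21: fresh scan; Z[21]=0
i=22: fresh scan; Z[22]=0
i=23: fresh scan; Z[23]=0
i=24: fresh scan; Z[24]=0
i=25: fresh scan; Z[25]=0
i=26: fresh scan; Z[26]=0
i=27: fresh scan; Z[27]=1 grow→box=[27,28)
i=28: fresh scan; Z[28]=2 grow→box=[28,30)
i=29: min(r-i=1, Z[1]=0)=0; Z[29]=0
i=30: fresh scan; Z[30]=0
i=31: fresh scan; Z[31]=0
i=32: fresh scan; Z[32]=0
i=33: fresh scan; Z[33]=0
i=34: fresh scan; Z[34]=0
i=35: fresh scan; Z[35]=0
i=36: fresh scan; Z[36]=2 grow→box=[36,38)
i=37: min(r-i=1, Z[1]=0)=0; Z[37]=0
i=38: fresh scan; Z[38]=0

[39, 0, 2, 0, 0, 0, 2, 0, 0, 1, 0, 0, 1, 3, 0, 1, 0, 0, 0, 0, 0, 0, 0, 0, 0, 0, 0, 1, 2, 0, 0, 0, 0, 0, 0, 0, 2, 0, 0]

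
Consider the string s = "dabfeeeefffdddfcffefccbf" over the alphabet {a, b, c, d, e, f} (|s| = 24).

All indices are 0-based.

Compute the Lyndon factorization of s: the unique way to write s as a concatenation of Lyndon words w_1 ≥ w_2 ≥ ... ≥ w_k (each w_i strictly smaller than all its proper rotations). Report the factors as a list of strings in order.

emit factor 1: 'd' (i=0, period=1)
emit factor 2: 'abfeeeefffdddfcffefccbf' (i=1, period=23)

["d", "abfeeeefffdddfcffefccbf"]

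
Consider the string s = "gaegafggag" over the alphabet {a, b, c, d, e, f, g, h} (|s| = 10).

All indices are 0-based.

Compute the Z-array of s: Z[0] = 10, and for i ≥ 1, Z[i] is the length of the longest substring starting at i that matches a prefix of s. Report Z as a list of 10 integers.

Z[0]=10
i=1: fresh scan; Z[1]=0
i=2: fresh scan; Z[2]=0
i=3: fresh scan; Z[3]=2 scan→box=[3,5)
i=4: min(r-i=1, Z[1]=0)=0; Z[4]=0
i=5: fresh scan; Z[5]=0
i=6: fresh scan; Z[6]=1 scan→box=[6,7)
i=7: fresh scan; Z[7]=2 scan→box=[7,9)
i=8: min(r-i=1, Z[1]=0)=0; Z[8]=0
i=9: fresh scan; Z[9]=1 scan→box=[9,10)

[10, 0, 0, 2, 0, 0, 1, 2, 0, 1]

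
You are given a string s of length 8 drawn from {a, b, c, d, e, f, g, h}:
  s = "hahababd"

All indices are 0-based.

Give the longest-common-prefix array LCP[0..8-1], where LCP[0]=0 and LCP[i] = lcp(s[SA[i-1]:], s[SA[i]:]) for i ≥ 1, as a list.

rank→(start, suffix):
  0 → (3, 'ababd')
  1 → (5, 'abd')
  2 → (1, 'ahababd')
  3 → (4, 'babd')
  4 → (6, 'bd')
  5 → (7, 'd')
  6 → (2, 'hababd')
  7 → (0, 'hahababd')

SA = [3, 5, 1, 4, 6, 7, 2, 0]
rank  pair      lcp
   1  s[3:],s[5:]  2  'ab'
   2  s[5:],s[1:]  1  'a'
   3  s[1:],s[4:]  0  ''
   4  s[4:],s[6:]  1  'b'
   5  s[6:],s[7:]  0  ''
   6  s[7:],s[2:]  0  ''
   7  s[2:],s[0:]  2  'ha'

[0, 2, 1, 0, 1, 0, 0, 2]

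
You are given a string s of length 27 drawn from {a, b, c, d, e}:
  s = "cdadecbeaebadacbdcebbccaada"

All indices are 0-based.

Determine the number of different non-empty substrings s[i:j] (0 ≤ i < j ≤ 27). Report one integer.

rank→(start, suffix):
  0 → (26, 'a')
  1 → (23, 'aada')
  2 → (13, 'acbdcebbccaada')
  3 → (24, 'ada')
  4 → (11, 'adacbdcebbccaada')
  5 → (2, 'adecbeaebadacbdcebbccaada')
  6 → (8, 'aebadacbdcebbccaada')
  7 → (10, 'badacbdcebbccaada')
  8 → (19, 'bbccaada')
  9 → (20, 'bccaada')
  10 → (15, 'bdcebbccaada')
  11 → (6, 'beaebadacbdcebbccaada')
  12 → (22, 'caada')
  13 → (14, 'cbdcebbccaada')
  14 → (5, 'cbeaebadacbdcebbccaada')
  15 → (21, 'ccaada')
  16 → (0, 'cdadecbeaebadacbdcebbccaada')
  17 → (17, 'cebbccaada')
  18 → (25, 'da')
  19 → (12, 'dacbdcebbccaada')
  20 → (1, 'dadecbeaebadacbdcebbccaada')
  21 → (16, 'dcebbccaada')
  22 → (3, 'decbeaebadacbdcebbccaada')
  23 → (7, 'eaebadacbdcebbccaada')
  24 → (9, 'ebadacbdcebbccaada')
  25 → (18, 'ebbccaada')
  26 → (4, 'ecbeaebadacbdcebbccaada')

SA = [26, 23, 13, 24, 11, 2, 8, 10, 19, 20, 15, 6, 22, 14, 5, 21, 0, 17, 25, 12, 1, 16, 3, 7, 9, 18, 4]
rank  pair      lcp
   1  s[26:],s[23:]  1  'a'
   2  s[23:],s[13:]  1  'a'
   3  s[13:],s[24:]  1  'a'
   4  s[24:],s[11:]  3  'ada'
   5  s[11:],s[2:]  2  'ad'
   6  s[2:],s[8:]  1  'a'
   7  s[8:],s[10:]  0  ''
   8  s[10:],s[19:]  1  'b'
   9  s[19:],s[20:]  1  'b'
  10  s[20:],s[15:]  1  'b'
  11  s[15:],s[6:]  1  'b'
  12  s[6:],s[22:]  0  ''
  13  s[22:],s[14:]  1  'c'
  14  s[14:],s[5:]  2  'cb'
  15  s[5:],s[21:]  1  'c'
  16  s[21:],s[0:]  1  'c'
  17  s[0:],s[17:]  1  'c'
  18  s[17:],s[25:]  0  ''
  19  s[25:],s[12:]  2  'da'
  20  s[12:],s[1:]  2  'da'
  21  s[1:],s[16:]  1  'd'
  22  s[16:],s[3:]  1  'd'
  23  s[3:],s[7:]  0  ''
  24  s[7:],s[9:]  1  'e'
  25  s[9:],s[18:]  2  'eb'
  26  s[18:],s[4:]  1  'e'

n(n+1)/2 = 27·28/2 = 378
Σ LCP = 0 + 1 + 1 + 1 + 3 + 2 + 1 + 0 + 1 + 1 + 1 + 1 + 0 + 1 + 2 + 1 + 1 + 1 + 0 + 2 + 2 + 1 + 1 + 0 + 1 + 2 + 1 = 29
distinct = 378 − 29 = 349

349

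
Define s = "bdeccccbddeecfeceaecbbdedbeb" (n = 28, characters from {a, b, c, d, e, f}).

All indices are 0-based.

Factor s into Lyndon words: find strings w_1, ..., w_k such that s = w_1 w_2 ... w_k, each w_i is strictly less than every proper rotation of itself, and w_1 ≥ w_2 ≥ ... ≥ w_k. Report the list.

["bdecccc", "bddeecfece", "aecbbdedbeb"]

emit factor 1: 'bdecccc' (i=0, period=7)
emit factor 2: 'bddeecfece' (i=7, period=10)
emit factor 3: 'aecbbdedbeb' (i=17, period=11)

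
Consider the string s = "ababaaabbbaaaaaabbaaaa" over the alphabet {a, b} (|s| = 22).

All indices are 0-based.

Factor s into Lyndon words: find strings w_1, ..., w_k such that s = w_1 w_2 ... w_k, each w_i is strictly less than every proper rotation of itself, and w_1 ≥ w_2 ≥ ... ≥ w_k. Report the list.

emit factor 1: 'ab' (i=0, period=2)
emit factor 2: 'ab' (i=2, period=2)
emit factor 3: 'aaabbb' (i=4, period=6)
emit factor 4: 'aaaaaabb' (i=10, period=8)
emit factor 5: 'a' (i=18, period=1)
emit factor 6: 'a' (i=19, period=1)
emit factor 7: 'a' (i=20, period=1)
emit factor 8: 'a' (i=21, period=1)

["ab", "ab", "aaabbb", "aaaaaabb", "a", "a", "a", "a"]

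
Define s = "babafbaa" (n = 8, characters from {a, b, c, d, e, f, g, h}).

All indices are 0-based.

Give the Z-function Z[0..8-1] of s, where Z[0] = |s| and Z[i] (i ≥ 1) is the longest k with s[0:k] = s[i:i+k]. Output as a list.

[8, 0, 2, 0, 0, 2, 0, 0]

Z[0]=8
i=1: fresh scan; Z[1]=0
i=2: fresh scan; Z[2]=2 scan→box=[2,4)
i=3: min(r-i=1, Z[1]=0)=0; Z[3]=0
i=4: fresh scan; Z[4]=0
i=5: fresh scan; Z[5]=2 scan→box=[5,7)
i=6: min(r-i=1, Z[1]=0)=0; Z[6]=0
i=7: fresh scan; Z[7]=0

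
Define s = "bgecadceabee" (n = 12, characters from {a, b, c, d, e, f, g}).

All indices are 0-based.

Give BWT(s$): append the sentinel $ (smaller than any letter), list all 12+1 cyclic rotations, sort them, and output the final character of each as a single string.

rank  rotation       last
    0  $bgecadceabee  e
    1  abee$bgecadce  e
    2  adceabee$bgec  c
    3  bee$bgecadcea  a
    4  bgecadceabee$  $
    5  cadceabee$bge  e
    6  ceabee$bgecad  d
    7  dceabee$bgeca  a
    8  e$bgecadceabe  e
    9  eabee$bgecadc  c
   10  ecadceabee$bg  g
   11  ee$bgecadceab  b
   12  gecadceabee$b  b

eeca$edaecgbb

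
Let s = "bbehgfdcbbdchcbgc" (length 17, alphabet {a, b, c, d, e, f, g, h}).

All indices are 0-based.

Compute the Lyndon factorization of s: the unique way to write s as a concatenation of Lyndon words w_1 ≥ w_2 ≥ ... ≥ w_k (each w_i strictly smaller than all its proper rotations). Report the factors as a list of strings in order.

emit factor 1: 'bbehgfdc' (i=0, period=8)
emit factor 2: 'bbdchcbgc' (i=8, period=9)

["bbehgfdc", "bbdchcbgc"]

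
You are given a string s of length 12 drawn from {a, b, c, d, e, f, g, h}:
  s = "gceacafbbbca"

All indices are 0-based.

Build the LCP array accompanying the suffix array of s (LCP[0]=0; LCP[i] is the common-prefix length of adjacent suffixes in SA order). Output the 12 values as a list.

rank→(start, suffix):
  0 → (11, 'a')
  1 → (3, 'acafbbbca')
  2 → (5, 'afbbbca')
  3 → (7, 'bbbca')
  4 → (8, 'bbca')
  5 → (9, 'bca')
  6 → (10, 'ca')
  7 → (4, 'cafbbbca')
  8 → (1, 'ceacafbbbca')
  9 → (2, 'eacafbbbca')
  10 → (6, 'fbbbca')
  11 → (0, 'gceacafbbbca')

SA = [11, 3, 5, 7, 8, 9, 10, 4, 1, 2, 6, 0]
[i] adj suffixes → lcp
  [1] 11/3 → 1 ('a')
  [2] 3/5 → 1 ('a')
  [3] 5/7 → 0 ('')
  [4] 7/8 → 2 ('bb')
  [5] 8/9 → 1 ('b')
  [6] 9/10 → 0 ('')
  [7] 10/4 → 2 ('ca')
  [8] 4/1 → 1 ('c')
  [9] 1/2 → 0 ('')
  [10] 2/6 → 0 ('')
  [11] 6/0 → 0 ('')

[0, 1, 1, 0, 2, 1, 0, 2, 1, 0, 0, 0]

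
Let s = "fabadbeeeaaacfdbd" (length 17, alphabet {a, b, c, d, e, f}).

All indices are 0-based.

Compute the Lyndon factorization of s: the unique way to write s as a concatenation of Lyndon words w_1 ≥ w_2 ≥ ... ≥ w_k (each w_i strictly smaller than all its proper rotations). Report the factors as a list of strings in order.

["f", "abadbeee", "aaacfdbd"]

emit factor 1: 'f' (i=0, period=1)
emit factor 2: 'abadbeee' (i=1, period=8)
emit factor 3: 'aaacfdbd' (i=9, period=8)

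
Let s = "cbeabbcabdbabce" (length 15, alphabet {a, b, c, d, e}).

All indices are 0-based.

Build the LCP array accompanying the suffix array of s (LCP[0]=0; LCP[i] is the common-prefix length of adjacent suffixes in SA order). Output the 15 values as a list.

sorted suffixes:
  #0 SA[0]=3  'abbcabdbabce'
  #1 SA[1]=11  'abce'
  #2 SA[2]=7  'abdbabce'
  #3 SA[3]=10  'babce'
  #4 SA[4]=4  'bbcabdbabce'
  #5 SA[5]=5  'bcabdbabce'
  #6 SA[6]=12  'bce'
  #7 SA[7]=8  'bdbabce'
  #8 SA[8]=1  'beabbcabdbabce'
  #9 SA[9]=6  'cabdbabce'
  #10 SA[10]=0  'cbeabbcabdbabce'
  #11 SA[11]=13  'ce'
  #12 SA[12]=9  'dbabce'
  #13 SA[13]=14  'e'
  #14 SA[14]=2  'eabbcabdbabce'

SA = [3, 11, 7, 10, 4, 5, 12, 8, 1, 6, 0, 13, 9, 14, 2]
i: (SA[i-1],SA[i]) lcp shared
  1: (3,11) 2 'ab'
  2: (11,7) 2 'ab'
  3: (7,10) 0 ''
  4: (10,4) 1 'b'
  5: (4,5) 1 'b'
  6: (5,12) 2 'bc'
  7: (12,8) 1 'b'
  8: (8,1) 1 'b'
  9: (1,6) 0 ''
  10: (6,0) 1 'c'
  11: (0,13) 1 'c'
  12: (13,9) 0 ''
  13: (9,14) 0 ''
  14: (14,2) 1 'e'

[0, 2, 2, 0, 1, 1, 2, 1, 1, 0, 1, 1, 0, 0, 1]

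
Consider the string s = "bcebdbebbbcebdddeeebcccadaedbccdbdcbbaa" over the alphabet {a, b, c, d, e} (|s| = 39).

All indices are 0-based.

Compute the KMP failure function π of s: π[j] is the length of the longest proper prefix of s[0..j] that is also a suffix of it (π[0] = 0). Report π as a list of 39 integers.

π[0] = 0
j=1 s[j]='c': π[1]=0 (border '')
j=2 s[j]='e': π[2]=0 (border '')
j=3 s[j]='b': π[3]=1 (border 'b')
j=4 s[j]='d': k: 1→0; π[4]=0 (border '')
j=5 s[j]='b': π[5]=1 (border 'b')
j=6 s[j]='e': k: 1→0; π[6]=0 (border '')
j=7 s[j]='b': π[7]=1 (border 'b')
j=8 s[j]='b': k: 1→0; π[8]=1 (border 'b')
j=9 s[j]='b': k: 1→0; π[9]=1 (border 'b')
j=10 s[j]='c': π[10]=2 (border 'bc')
j=11 s[j]='e': π[11]=3 (border 'bce')
j=12 s[j]='b': π[12]=4 (border 'bceb')
j=13 s[j]='d': π[13]=5 (border 'bcebd')
j=14 s[j]='d': k: 5→0; π[14]=0 (border '')
j=15 s[j]='d': π[15]=0 (border '')
j=16 s[j]='e': π[16]=0 (border '')
j=17 s[j]='e': π[17]=0 (border '')
j=18 s[j]='e': π[18]=0 (border '')
j=19 s[j]='b': π[19]=1 (border 'b')
j=20 s[j]='c': π[20]=2 (border 'bc')
j=21 s[j]='c': k: 2→0; π[21]=0 (border '')
j=22 s[j]='c': π[22]=0 (border '')
j=23 s[j]='a': π[23]=0 (border '')
j=24 s[j]='d': π[24]=0 (border '')
j=25 s[j]='a': π[25]=0 (border '')
j=26 s[j]='e': π[26]=0 (border '')
j=27 s[j]='d': π[27]=0 (border '')
j=28 s[j]='b': π[28]=1 (border 'b')
j=29 s[j]='c': π[29]=2 (border 'bc')
j=30 s[j]='c': k: 2→0; π[30]=0 (border '')
j=31 s[j]='d': π[31]=0 (border '')
j=32 s[j]='b': π[32]=1 (border 'b')
j=33 s[j]='d': k: 1→0; π[33]=0 (border '')
j=34 s[j]='c': π[34]=0 (border '')
j=35 s[j]='b': π[35]=1 (border 'b')
j=36 s[j]='b': k: 1→0; π[36]=1 (border 'b')
j=37 s[j]='a': k: 1→0; π[37]=0 (border '')
j=38 s[j]='a': π[38]=0 (border '')

[0, 0, 0, 1, 0, 1, 0, 1, 1, 1, 2, 3, 4, 5, 0, 0, 0, 0, 0, 1, 2, 0, 0, 0, 0, 0, 0, 0, 1, 2, 0, 0, 1, 0, 0, 1, 1, 0, 0]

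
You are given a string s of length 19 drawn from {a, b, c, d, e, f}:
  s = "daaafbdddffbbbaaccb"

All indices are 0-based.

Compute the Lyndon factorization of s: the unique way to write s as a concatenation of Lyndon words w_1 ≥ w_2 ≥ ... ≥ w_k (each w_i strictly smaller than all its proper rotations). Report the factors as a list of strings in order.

emit factor 1: 'd' (i=0, period=1)
emit factor 2: 'aaafbdddffbbbaaccb' (i=1, period=18)

["d", "aaafbdddffbbbaaccb"]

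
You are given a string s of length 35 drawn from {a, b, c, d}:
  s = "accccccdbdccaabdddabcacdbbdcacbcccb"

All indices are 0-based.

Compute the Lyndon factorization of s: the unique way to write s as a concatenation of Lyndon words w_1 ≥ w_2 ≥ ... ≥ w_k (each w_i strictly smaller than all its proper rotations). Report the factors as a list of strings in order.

emit factor 1: 'accccccdbdcc' (i=0, period=12)
emit factor 2: 'aabdddabcacdbbdcacbcccb' (i=12, period=23)

["accccccdbdcc", "aabdddabcacdbbdcacbcccb"]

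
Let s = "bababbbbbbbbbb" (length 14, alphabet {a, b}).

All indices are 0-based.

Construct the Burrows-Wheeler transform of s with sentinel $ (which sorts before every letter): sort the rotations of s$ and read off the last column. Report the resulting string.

rank  rotation         last
    0  $bababbbbbbbbbb  b
    1  ababbbbbbbbbb$b  b
    2  abbbbbbbbbb$bab  b
    3  b$bababbbbbbbbb  b
    4  bababbbbbbbbbb$  $
    5  babbbbbbbbbb$ba  a
    6  bb$bababbbbbbbb  b
    7  bbb$bababbbbbbb  b
    8  bbbb$bababbbbbb  b
    9  bbbbb$bababbbbb  b
   10  bbbbbb$bababbbb  b
   11  bbbbbbb$bababbb  b
   12  bbbbbbbb$bababb  b
   13  bbbbbbbbb$babab  b
   14  bbbbbbbbbb$baba  a

bbbb$abbbbbbbba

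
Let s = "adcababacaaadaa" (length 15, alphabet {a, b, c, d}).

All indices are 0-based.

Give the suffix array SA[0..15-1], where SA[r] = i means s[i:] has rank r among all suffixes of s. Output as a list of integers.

[14, 13, 9, 10, 3, 5, 7, 11, 0, 4, 6, 8, 2, 12, 1]

sorted suffixes:
  #0 SA[0]=14  'a'
  #1 SA[1]=13  'aa'
  #2 SA[2]=9  'aaadaa'
  #3 SA[3]=10  'aadaa'
  #4 SA[4]=3  'ababacaaadaa'
  #5 SA[5]=5  'abacaaadaa'
  #6 SA[6]=7  'acaaadaa'
  #7 SA[7]=11  'adaa'
  #8 SA[8]=0  'adcababacaaadaa'
  #9 SA[9]=4  'babacaaadaa'
  #10 SA[10]=6  'bacaaadaa'
  #11 SA[11]=8  'caaadaa'
  #12 SA[12]=2  'cababacaaadaa'
  #13 SA[13]=12  'daa'
  #14 SA[14]=1  'dcababacaaadaa'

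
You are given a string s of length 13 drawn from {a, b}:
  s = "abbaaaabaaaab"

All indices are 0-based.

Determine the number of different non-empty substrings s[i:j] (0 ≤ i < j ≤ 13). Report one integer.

sorted suffixes:
  #0 SA[0]=8  'aaaab'
  #1 SA[1]=3  'aaaabaaaab'
  #2 SA[2]=9  'aaab'
  #3 SA[3]=4  'aaabaaaab'
  #4 SA[4]=10  'aab'
  #5 SA[5]=5  'aabaaaab'
  #6 SA[6]=11  'ab'
  #7 SA[7]=6  'abaaaab'
  #8 SA[8]=0  'abbaaaabaaaab'
  #9 SA[9]=12  'b'
  #10 SA[10]=7  'baaaab'
  #11 SA[11]=2  'baaaabaaaab'
  #12 SA[12]=1  'bbaaaabaaaab'

SA = [8, 3, 9, 4, 10, 5, 11, 6, 0, 12, 7, 2, 1]
[i] adj suffixes → lcp
  [1] 8/3 → 5 ('aaaab')
  [2] 3/9 → 3 ('aaa')
  [3] 9/4 → 4 ('aaab')
  [4] 4/10 → 2 ('aa')
  [5] 10/5 → 3 ('aab')
  [6] 5/11 → 1 ('a')
  [7] 11/6 → 2 ('ab')
  [8] 6/0 → 2 ('ab')
  [9] 0/12 → 0 ('')
  [10] 12/7 → 1 ('b')
  [11] 7/2 → 6 ('baaaab')
  [12] 2/1 → 1 ('b')

n(n+1)/2 = 13·14/2 = 91
Σ LCP = 0 + 5 + 3 + 4 + 2 + 3 + 1 + 2 + 2 + 0 + 1 + 6 + 1 = 30
distinct = 91 − 30 = 61

61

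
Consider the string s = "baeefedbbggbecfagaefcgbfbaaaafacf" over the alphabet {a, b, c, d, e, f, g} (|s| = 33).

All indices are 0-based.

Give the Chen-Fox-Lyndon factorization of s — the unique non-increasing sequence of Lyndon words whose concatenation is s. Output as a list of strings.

["b", "aeefedbbggbecfagaefcgbfb", "aaaafacf"]

emit factor 1: 'b' (i=0, period=1)
emit factor 2: 'aeefedbbggbecfagaefcgbfb' (i=1, period=24)
emit factor 3: 'aaaafacf' (i=25, period=8)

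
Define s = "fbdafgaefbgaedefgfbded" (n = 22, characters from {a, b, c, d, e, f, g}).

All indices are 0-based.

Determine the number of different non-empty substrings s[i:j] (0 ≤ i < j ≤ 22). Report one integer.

226

rank→(start, suffix):
  0 → (11, 'aedefgfbded')
  1 → (6, 'aefbgaedefgfbded')
  2 → (3, 'afgaefbgaedefgfbded')
  3 → (1, 'bdafgaefbgaedefgfbded')
  4 → (18, 'bded')
  5 → (9, 'bgaedefgfbded')
  6 → (21, 'd')
  7 → (2, 'dafgaefbgaedefgfbded')
  8 → (19, 'ded')
  9 → (13, 'defgfbded')
  10 → (20, 'ed')
  11 → (12, 'edefgfbded')
  12 → (7, 'efbgaedefgfbded')
  13 → (14, 'efgfbded')
  14 → (0, 'fbdafgaefbgaedefgfbded')
  15 → (17, 'fbded')
  16 → (8, 'fbgaedefgfbded')
  17 → (4, 'fgaefbgaedefgfbded')
  18 → (15, 'fgfbded')
  19 → (10, 'gaedefgfbded')
  20 → (5, 'gaefbgaedefgfbded')
  21 → (16, 'gfbded')

SA = [11, 6, 3, 1, 18, 9, 21, 2, 19, 13, 20, 12, 7, 14, 0, 17, 8, 4, 15, 10, 5, 16]
i: (SA[i-1],SA[i]) lcp shared
  1: (11,6) 2 'ae'
  2: (6,3) 1 'a'
  3: (3,1) 0 ''
  4: (1,18) 2 'bd'
  5: (18,9) 1 'b'
  6: (9,21) 0 ''
  7: (21,2) 1 'd'
  8: (2,19) 1 'd'
  9: (19,13) 2 'de'
  10: (13,20) 0 ''
  11: (20,12) 2 'ed'
  12: (12,7) 1 'e'
  13: (7,14) 2 'ef'
  14: (14,0) 0 ''
  15: (0,17) 3 'fbd'
  16: (17,8) 2 'fb'
  17: (8,4) 1 'f'
  18: (4,15) 2 'fg'
  19: (15,10) 0 ''
  20: (10,5) 3 'gae'
  21: (5,16) 1 'g'

n(n+1)/2 = 22·23/2 = 253
Σ LCP = 0 + 2 + 1 + 0 + 2 + 1 + 0 + 1 + 1 + 2 + 0 + 2 + 1 + 2 + 0 + 3 + 2 + 1 + 2 + 0 + 3 + 1 = 27
distinct = 253 − 27 = 226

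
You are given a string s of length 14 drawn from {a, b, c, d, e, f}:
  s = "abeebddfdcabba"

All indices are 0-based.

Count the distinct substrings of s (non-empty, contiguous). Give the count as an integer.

96

sorted suffixes:
  #0 SA[0]=13  'a'
  #1 SA[1]=10  'abba'
  #2 SA[2]=0  'abeebddfdcabba'
  #3 SA[3]=12  'ba'
  #4 SA[4]=11  'bba'
  #5 SA[5]=4  'bddfdcabba'
  #6 SA[6]=1  'beebddfdcabba'
  #7 SA[7]=9  'cabba'
  #8 SA[8]=8  'dcabba'
  #9 SA[9]=5  'ddfdcabba'
  #10 SA[10]=6  'dfdcabba'
  #11 SA[11]=3  'ebddfdcabba'
  #12 SA[12]=2  'eebddfdcabba'
  #13 SA[13]=7  'fdcabba'

SA = [13, 10, 0, 12, 11, 4, 1, 9, 8, 5, 6, 3, 2, 7]
rank  pair      lcp
   1  s[13:],s[10:]  1  'a'
   2  s[10:],s[0:]  2  'ab'
   3  s[0:],s[12:]  0  ''
   4  s[12:],s[11:]  1  'b'
   5  s[11:],s[4:]  1  'b'
   6  s[4:],s[1:]  1  'b'
   7  s[1:],s[9:]  0  ''
   8  s[9:],s[8:]  0  ''
   9  s[8:],s[5:]  1  'd'
  10  s[5:],s[6:]  1  'd'
  11  s[6:],s[3:]  0  ''
  12  s[3:],s[2:]  1  'e'
  13  s[2:],s[7:]  0  ''

n(n+1)/2 = 14·15/2 = 105
Σ LCP = 0 + 1 + 2 + 0 + 1 + 1 + 1 + 0 + 0 + 1 + 1 + 0 + 1 + 0 = 9
distinct = 105 − 9 = 96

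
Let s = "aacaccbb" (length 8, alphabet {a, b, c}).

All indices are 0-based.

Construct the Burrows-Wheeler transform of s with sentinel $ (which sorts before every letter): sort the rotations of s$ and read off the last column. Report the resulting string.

rank  rotation   last
    0  $aacaccbb  b
    1  aacaccbb$  $
    2  acaccbb$a  a
    3  accbb$aac  c
    4  b$aacaccb  b
    5  bb$aacacc  c
    6  caccbb$aa  a
    7  cbb$aacac  c
    8  ccbb$aaca  a

b$acbcaca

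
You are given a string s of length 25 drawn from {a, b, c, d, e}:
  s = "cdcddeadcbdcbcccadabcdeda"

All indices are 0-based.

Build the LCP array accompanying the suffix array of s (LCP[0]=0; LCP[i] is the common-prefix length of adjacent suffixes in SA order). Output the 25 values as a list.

sorted suffixes:
  #0 SA[0]=24  'a'
  #1 SA[1]=18  'abcdeda'
  #2 SA[2]=16  'adabcdeda'
  #3 SA[3]=6  'adcbdcbcccadabcdeda'
  #4 SA[4]=12  'bcccadabcdeda'
  #5 SA[5]=19  'bcdeda'
  #6 SA[6]=9  'bdcbcccadabcdeda'
  #7 SA[7]=15  'cadabcdeda'
  #8 SA[8]=11  'cbcccadabcdeda'
  #9 SA[9]=8  'cbdcbcccadabcdeda'
  #10 SA[10]=14  'ccadabcdeda'
  #11 SA[11]=13  'cccadabcdeda'
  #12 SA[12]=0  'cdcddeadcbdcbcccadabcdeda'
  #13 SA[13]=2  'cddeadcbdcbcccadabcdeda'
  #14 SA[14]=20  'cdeda'
  #15 SA[15]=23  'da'
  #16 SA[16]=17  'dabcdeda'
  #17 SA[17]=10  'dcbcccadabcdeda'
  #18 SA[18]=7  'dcbdcbcccadabcdeda'
  #19 SA[19]=1  'dcddeadcbdcbcccadabcdeda'
  #20 SA[20]=3  'ddeadcbdcbcccadabcdeda'
  #21 SA[21]=4  'deadcbdcbcccadabcdeda'
  #22 SA[22]=21  'deda'
  #23 SA[23]=5  'eadcbdcbcccadabcdeda'
  #24 SA[24]=22  'eda'

SA = [24, 18, 16, 6, 12, 19, 9, 15, 11, 8, 14, 13, 0, 2, 20, 23, 17, 10, 7, 1, 3, 4, 21, 5, 22]
i: (SA[i-1],SA[i]) lcp shared
  1: (24,18) 1 'a'
  2: (18,16) 1 'a'
  3: (16,6) 2 'ad'
  4: (6,12) 0 ''
  5: (12,19) 2 'bc'
  6: (19,9) 1 'b'
  7: (9,15) 0 ''
  8: (15,11) 1 'c'
  9: (11,8) 2 'cb'
  10: (8,14) 1 'c'
  11: (14,13) 2 'cc'
  12: (13,0) 1 'c'
  13: (0,2) 2 'cd'
  14: (2,20) 2 'cd'
  15: (20,23) 0 ''
  16: (23,17) 2 'da'
  17: (17,10) 1 'd'
  18: (10,7) 3 'dcb'
  19: (7,1) 2 'dc'
  20: (1,3) 1 'd'
  21: (3,4) 1 'd'
  22: (4,21) 2 'de'
  23: (21,5) 0 ''
  24: (5,22) 1 'e'

[0, 1, 1, 2, 0, 2, 1, 0, 1, 2, 1, 2, 1, 2, 2, 0, 2, 1, 3, 2, 1, 1, 2, 0, 1]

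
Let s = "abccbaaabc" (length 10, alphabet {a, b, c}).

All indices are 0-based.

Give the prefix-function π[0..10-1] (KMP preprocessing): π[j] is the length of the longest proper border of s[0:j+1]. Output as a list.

[0, 0, 0, 0, 0, 1, 1, 1, 2, 3]

π[0] = 0
j=1 s[j]='b': π[1]=0 (border '')
j=2 s[j]='c': π[2]=0 (border '')
j=3 s[j]='c': π[3]=0 (border '')
j=4 s[j]='b': π[4]=0 (border '')
j=5 s[j]='a': π[5]=1 (border 'a')
j=6 s[j]='a': k: 1→0; π[6]=1 (border 'a')
j=7 s[j]='a': k: 1→0; π[7]=1 (border 'a')
j=8 s[j]='b': π[8]=2 (border 'ab')
j=9 s[j]='c': π[9]=3 (border 'abc')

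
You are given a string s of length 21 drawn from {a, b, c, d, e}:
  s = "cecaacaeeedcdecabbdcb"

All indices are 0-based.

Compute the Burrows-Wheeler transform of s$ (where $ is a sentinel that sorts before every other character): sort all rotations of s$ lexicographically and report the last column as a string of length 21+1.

rank  rotation                last
    0  $cecaacaeeedcdecabbdcb  b
    1  aacaeeedcdecabbdcb$cec  c
    2  abbdcb$cecaacaeeedcdec  c
    3  acaeeedcdecabbdcb$ceca  a
    4  aeeedcdecabbdcb$cecaac  c
    5  b$cecaacaeeedcdecabbdc  c
    6  bbdcb$cecaacaeeedcdeca  a
    7  bdcb$cecaacaeeedcdecab  b
    8  caacaeeedcdecabbdcb$ce  e
    9  cabbdcb$cecaacaeeedcde  e
   10  caeeedcdecabbdcb$cecaa  a
   11  cb$cecaacaeeedcdecabbd  d
   12  cdecabbdcb$cecaacaeeed  d
   13  cecaacaeeedcdecabbdcb$  $
   14  dcb$cecaacaeeedcdecabb  b
   15  dcdecabbdcb$cecaacaeee  e
   16  decabbdcb$cecaacaeeedc  c
   17  ecaacaeeedcdecabbdcb$c  c
   18  ecabbdcb$cecaacaeeedcd  d
   19  edcdecabbdcb$cecaacaee  e
   20  eedcdecabbdcb$cecaacae  e
   21  eeedcdecabbdcb$cecaaca  a

bccaccabeeadd$beccdeea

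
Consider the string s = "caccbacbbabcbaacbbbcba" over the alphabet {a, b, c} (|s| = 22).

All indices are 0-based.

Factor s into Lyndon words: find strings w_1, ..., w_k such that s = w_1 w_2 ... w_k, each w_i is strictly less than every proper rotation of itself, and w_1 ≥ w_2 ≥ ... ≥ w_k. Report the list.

emit factor 1: 'c' (i=0, period=1)
emit factor 2: 'accb' (i=1, period=4)
emit factor 3: 'acbb' (i=5, period=4)
emit factor 4: 'abcb' (i=9, period=4)
emit factor 5: 'aacbbbcb' (i=13, period=8)
emit factor 6: 'a' (i=21, period=1)

["c", "accb", "acbb", "abcb", "aacbbbcb", "a"]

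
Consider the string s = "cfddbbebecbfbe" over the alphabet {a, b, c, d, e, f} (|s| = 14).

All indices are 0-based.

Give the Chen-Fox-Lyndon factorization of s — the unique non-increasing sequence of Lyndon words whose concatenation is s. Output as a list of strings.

["cfdd", "bbebecbfbe"]

emit factor 1: 'cfdd' (i=0, period=4)
emit factor 2: 'bbebecbfbe' (i=4, period=10)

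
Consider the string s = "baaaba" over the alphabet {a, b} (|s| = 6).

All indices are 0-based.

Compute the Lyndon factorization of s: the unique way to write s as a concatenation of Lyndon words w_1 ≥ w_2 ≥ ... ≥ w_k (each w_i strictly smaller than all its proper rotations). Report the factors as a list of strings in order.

emit factor 1: 'b' (i=0, period=1)
emit factor 2: 'aaab' (i=1, period=4)
emit factor 3: 'a' (i=5, period=1)

["b", "aaab", "a"]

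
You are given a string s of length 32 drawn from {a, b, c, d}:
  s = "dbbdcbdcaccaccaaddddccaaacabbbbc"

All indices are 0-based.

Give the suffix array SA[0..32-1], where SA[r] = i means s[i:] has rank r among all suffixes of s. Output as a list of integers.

[22, 23, 14, 26, 24, 11, 8, 15, 27, 28, 29, 1, 30, 5, 2, 31, 21, 13, 25, 10, 7, 4, 20, 12, 9, 0, 6, 3, 19, 18, 17, 16]

sorted suffixes:
  #0 SA[0]=22  'aaacabbbbc'
  #1 SA[1]=23  'aacabbbbc'
  #2 SA[2]=14  'aaddddccaaacabbbbc'
  #3 SA[3]=26  'abbbbc'
  #4 SA[4]=24  'acabbbbc'
  #5 SA[5]=11  'accaaddddccaaacabbbbc'
  #6 SA[6]=8  'accaccaaddddccaaacabbbbc'
  #7 SA[7]=15  'addddccaaacabbbbc'
  #8 SA[8]=27  'bbbbc'
  #9 SA[9]=28  'bbbc'
  #10 SA[10]=29  'bbc'
  #11 SA[11]=1  'bbdcbdcaccaccaaddddccaaacabbbbc'
  #12 SA[12]=30  'bc'
  #13 SA[13]=5  'bdcaccaccaaddddccaaacabbbbc'
  #14 SA[14]=2  'bdcbdcaccaccaaddddccaaacabbbbc'
  #15 SA[15]=31  'c'
  #16 SA[16]=21  'caaacabbbbc'
  #17 SA[17]=13  'caaddddccaaacabbbbc'
  #18 SA[18]=25  'cabbbbc'
  #19 SA[19]=10  'caccaaddddccaaacabbbbc'
  #20 SA[20]=7  'caccaccaaddddccaaacabbbbc'
  #21 SA[21]=4  'cbdcaccaccaaddddccaaacabbbbc'
  #22 SA[22]=20  'ccaaacabbbbc'
  #23 SA[23]=12  'ccaaddddccaaacabbbbc'
  #24 SA[24]=9  'ccaccaaddddccaaacabbbbc'
  #25 SA[25]=0  'dbbdcbdcaccaccaaddddccaaacabbbbc'
  #26 SA[26]=6  'dcaccaccaaddddccaaacabbbbc'
  #27 SA[27]=3  'dcbdcaccaccaaddddccaaacabbbbc'
  #28 SA[28]=19  'dccaaacabbbbc'
  #29 SA[29]=18  'ddccaaacabbbbc'
  #30 SA[30]=17  'dddccaaacabbbbc'
  #31 SA[31]=16  'ddddccaaacabbbbc'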